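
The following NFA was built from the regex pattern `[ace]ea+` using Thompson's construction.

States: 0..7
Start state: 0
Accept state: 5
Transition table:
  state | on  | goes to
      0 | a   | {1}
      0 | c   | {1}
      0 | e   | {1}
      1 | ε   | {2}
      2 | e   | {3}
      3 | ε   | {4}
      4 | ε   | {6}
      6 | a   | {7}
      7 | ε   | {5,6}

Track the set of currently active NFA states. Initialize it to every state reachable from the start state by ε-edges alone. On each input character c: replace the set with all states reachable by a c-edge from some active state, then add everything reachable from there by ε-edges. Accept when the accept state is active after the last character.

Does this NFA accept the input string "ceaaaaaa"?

Answer: ACCEPT

Derivation:
start: ε-closure({0}) = {0}
'c' @ 1: {1,2}
'e' @ 2: {3,4,6}
'a' @ 3: {5,6,7}  (accept∈set)
'a' @ 4: {5,6,7}  (accept∈set)
'a' @ 5: {5,6,7}  (accept∈set)
'a' @ 6: {5,6,7}  (accept∈set)
'a' @ 7: {5,6,7}  (accept∈set)
'a' @ 8: {5,6,7}  (accept∈set)
final: {5,6,7}; accept 5 in set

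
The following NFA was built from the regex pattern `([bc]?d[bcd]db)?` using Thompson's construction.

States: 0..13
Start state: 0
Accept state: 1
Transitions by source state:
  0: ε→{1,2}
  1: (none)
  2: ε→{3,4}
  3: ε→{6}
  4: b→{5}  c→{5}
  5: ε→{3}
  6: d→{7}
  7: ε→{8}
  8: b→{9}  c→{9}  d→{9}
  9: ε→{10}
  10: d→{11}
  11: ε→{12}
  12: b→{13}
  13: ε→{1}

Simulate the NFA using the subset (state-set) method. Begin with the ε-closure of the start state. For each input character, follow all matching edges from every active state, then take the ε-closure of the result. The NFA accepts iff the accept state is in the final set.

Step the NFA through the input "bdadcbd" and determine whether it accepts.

Answer: REJECT

Trace:
start: ε-closure({0}) = {0,1,2,3,4,6}
'b' @ 1: {3,5,6}
'd' @ 2: {7,8}
'a' @ 3: {}  — state set empty
rest 'dcbd' ignored (set empty)
end set {} — state 1 not in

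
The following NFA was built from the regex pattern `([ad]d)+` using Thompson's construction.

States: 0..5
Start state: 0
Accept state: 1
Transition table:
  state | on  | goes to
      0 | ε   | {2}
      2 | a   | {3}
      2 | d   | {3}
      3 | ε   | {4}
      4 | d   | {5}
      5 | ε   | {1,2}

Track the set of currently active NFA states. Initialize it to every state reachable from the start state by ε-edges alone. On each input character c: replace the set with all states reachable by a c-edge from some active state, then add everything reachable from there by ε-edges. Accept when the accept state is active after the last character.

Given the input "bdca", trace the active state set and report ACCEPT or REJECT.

initial (ε-close {0}): {0,2}
'b' @ 1: {}  — dead — no transitions
rest 'dca' ignored (set empty)
final: {}; accept 1 not in set

Answer: REJECT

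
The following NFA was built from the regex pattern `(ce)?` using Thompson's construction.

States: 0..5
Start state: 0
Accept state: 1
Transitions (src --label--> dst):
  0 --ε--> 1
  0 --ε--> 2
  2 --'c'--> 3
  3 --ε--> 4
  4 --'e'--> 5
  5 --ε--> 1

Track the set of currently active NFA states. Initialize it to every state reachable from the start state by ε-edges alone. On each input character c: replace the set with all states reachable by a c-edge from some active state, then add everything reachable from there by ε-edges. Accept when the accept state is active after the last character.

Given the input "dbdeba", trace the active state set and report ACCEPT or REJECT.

start: ε-closure({0}) = {0,1,2}
'd' @ 1: {}  — no active states
rest 'bdeba' ignored (set empty)
end set {} — state 1 not in

Answer: REJECT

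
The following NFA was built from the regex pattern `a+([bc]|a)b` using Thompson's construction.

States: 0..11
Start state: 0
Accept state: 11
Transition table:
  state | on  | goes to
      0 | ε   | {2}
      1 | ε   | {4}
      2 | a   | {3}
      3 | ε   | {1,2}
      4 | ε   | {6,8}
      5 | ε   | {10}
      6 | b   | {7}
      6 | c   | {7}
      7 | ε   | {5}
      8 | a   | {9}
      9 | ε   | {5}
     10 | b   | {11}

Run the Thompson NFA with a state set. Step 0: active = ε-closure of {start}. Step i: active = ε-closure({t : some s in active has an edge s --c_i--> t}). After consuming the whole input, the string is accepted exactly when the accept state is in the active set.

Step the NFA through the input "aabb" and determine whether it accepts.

Answer: ACCEPT

Steps:
S₀ = ε-closure({0}) = {0,2}
'a' @ 1: {1,2,3,4,6,8}
'a' @ 2: {1,2,3,4,5,6,8,9,10}
'b' @ 3: {5,7,10,11}  (accept∈set)
'b' @ 4: {11}  (accept∈set)
after full input: {11}  (accept=11 in)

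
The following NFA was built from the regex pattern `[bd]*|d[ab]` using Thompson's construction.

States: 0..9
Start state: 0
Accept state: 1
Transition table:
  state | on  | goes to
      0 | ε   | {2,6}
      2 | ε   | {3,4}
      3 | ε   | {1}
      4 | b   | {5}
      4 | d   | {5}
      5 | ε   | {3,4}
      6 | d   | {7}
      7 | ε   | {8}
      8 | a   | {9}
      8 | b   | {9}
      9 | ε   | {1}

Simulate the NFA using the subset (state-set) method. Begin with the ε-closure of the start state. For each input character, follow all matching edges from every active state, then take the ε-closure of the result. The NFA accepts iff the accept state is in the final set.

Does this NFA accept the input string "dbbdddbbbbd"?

S₀ = ε-closure({0}) = {0,1,2,3,4,6}
'd' @ 1: {1,3,4,5,7,8}  ✓accept
'b' @ 2: {1,3,4,5,9}  ✓accept
'b' @ 3: {1,3,4,5}  ✓accept
'd' @ 4: {1,3,4,5}  ✓accept
'd' @ 5: {1,3,4,5}  ✓accept
'd' @ 6: {1,3,4,5}  ✓accept
'b' @ 7: {1,3,4,5}  ✓accept
'b' @ 8: {1,3,4,5}  ✓accept
'b' @ 9: {1,3,4,5}  ✓accept
'b' @ 10: {1,3,4,5}  ✓accept
'd' @ 11: {1,3,4,5}  ✓accept
final: {1,3,4,5}; accept 1 in set

Answer: ACCEPT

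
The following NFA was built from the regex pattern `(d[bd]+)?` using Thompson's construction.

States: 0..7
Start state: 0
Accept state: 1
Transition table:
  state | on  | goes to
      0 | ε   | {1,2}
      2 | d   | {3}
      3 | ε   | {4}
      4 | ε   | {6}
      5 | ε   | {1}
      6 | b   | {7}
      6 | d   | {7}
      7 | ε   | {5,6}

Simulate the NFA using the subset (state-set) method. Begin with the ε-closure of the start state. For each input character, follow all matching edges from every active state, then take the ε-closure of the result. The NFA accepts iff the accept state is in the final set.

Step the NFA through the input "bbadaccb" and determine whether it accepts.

Answer: REJECT

Derivation:
initial (ε-close {0}): {0,1,2}
'b' @ 1: {}  — no active states
rest 'badaccb' ignored (set empty)
final: {}; accept 1 not in set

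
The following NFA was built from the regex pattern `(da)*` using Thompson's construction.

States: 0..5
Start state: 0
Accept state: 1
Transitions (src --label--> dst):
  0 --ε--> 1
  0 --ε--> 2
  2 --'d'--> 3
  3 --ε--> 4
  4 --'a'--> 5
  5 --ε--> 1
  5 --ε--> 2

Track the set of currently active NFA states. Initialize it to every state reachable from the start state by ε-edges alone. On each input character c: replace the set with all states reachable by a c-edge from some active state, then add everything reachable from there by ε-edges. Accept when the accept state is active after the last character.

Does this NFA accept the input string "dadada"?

Answer: ACCEPT

Trace:
start: ε-closure({0}) = {0,1,2}
'd' @ 1: {3,4}
'a' @ 2: {1,2,5}  [accepting]
'd' @ 3: {3,4}
'a' @ 4: {1,2,5}  [accepting]
'd' @ 5: {3,4}
'a' @ 6: {1,2,5}  [accepting]
after full input: {1,2,5}  (accept=1 in)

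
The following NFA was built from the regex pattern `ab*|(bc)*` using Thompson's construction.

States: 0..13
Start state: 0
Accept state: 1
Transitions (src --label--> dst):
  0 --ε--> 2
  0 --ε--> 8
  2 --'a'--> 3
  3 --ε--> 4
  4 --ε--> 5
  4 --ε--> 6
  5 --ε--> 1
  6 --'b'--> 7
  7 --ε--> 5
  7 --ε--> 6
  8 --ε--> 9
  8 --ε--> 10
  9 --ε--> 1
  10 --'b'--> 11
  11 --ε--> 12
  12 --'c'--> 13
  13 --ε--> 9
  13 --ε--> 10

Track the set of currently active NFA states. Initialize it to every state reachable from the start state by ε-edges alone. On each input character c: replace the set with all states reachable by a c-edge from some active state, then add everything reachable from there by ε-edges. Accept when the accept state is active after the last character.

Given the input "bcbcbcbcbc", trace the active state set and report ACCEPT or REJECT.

S₀ = ε-closure({0}) = {0,1,2,8,9,10}
'b' @ 1: {11,12}
'c' @ 2: {1,9,10,13}  (accept∈set)
'b' @ 3: {11,12}
'c' @ 4: {1,9,10,13}  (accept∈set)
'b' @ 5: {11,12}
'c' @ 6: {1,9,10,13}  (accept∈set)
'b' @ 7: {11,12}
'c' @ 8: {1,9,10,13}  (accept∈set)
'b' @ 9: {11,12}
'c' @ 10: {1,9,10,13}  (accept∈set)
final: {1,9,10,13}; accept 1 in set

Answer: ACCEPT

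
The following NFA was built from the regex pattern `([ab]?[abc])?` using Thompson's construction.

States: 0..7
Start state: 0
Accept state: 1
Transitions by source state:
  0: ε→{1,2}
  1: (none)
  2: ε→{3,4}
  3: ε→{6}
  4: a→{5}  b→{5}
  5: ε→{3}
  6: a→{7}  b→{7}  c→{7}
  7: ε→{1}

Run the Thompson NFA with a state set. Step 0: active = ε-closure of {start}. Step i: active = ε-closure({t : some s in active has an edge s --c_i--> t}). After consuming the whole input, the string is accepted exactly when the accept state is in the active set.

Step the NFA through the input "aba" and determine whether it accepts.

Answer: REJECT

Trace:
initial (ε-close {0}): {0,1,2,3,4,6}
'a' @ 1: {1,3,5,6,7}  ✓accept
'b' @ 2: {1,7}  ✓accept
'a' @ 3: {}  — no active states
end set {} — state 1 not in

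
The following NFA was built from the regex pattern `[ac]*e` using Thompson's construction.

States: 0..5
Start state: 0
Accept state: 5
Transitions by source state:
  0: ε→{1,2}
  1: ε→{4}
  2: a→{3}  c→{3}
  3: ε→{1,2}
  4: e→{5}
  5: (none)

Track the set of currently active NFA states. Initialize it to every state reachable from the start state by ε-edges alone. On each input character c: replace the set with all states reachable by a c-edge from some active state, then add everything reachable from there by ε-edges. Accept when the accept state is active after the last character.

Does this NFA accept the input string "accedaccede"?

start: ε-closure({0}) = {0,1,2,4}
'a' @ 1: {1,2,3,4}
'c' @ 2: {1,2,3,4}
'c' @ 3: {1,2,3,4}
'e' @ 4: {5}  ✓accept
'd' @ 5: {}  — dead — no transitions
rest 'accede' ignored (set empty)
after full input: {}  (accept=5 not in)

Answer: REJECT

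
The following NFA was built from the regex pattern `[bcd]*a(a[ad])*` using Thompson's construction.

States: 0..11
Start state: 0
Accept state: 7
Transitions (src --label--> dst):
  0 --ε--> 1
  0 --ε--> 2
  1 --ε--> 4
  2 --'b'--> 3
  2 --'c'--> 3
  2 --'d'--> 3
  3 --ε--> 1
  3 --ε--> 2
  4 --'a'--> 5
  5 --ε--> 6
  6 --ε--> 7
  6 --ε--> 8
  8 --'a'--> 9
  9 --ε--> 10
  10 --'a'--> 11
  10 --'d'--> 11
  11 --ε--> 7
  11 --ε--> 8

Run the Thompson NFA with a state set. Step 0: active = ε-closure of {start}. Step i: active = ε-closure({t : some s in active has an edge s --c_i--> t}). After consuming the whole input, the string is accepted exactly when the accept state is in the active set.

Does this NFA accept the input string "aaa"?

Answer: ACCEPT

Derivation:
S₀ = ε-closure({0}) = {0,1,2,4}
'a' @ 1: {5,6,7,8}  ✓accept
'a' @ 2: {9,10}
'a' @ 3: {7,8,11}  ✓accept
final: {7,8,11}; accept 7 in set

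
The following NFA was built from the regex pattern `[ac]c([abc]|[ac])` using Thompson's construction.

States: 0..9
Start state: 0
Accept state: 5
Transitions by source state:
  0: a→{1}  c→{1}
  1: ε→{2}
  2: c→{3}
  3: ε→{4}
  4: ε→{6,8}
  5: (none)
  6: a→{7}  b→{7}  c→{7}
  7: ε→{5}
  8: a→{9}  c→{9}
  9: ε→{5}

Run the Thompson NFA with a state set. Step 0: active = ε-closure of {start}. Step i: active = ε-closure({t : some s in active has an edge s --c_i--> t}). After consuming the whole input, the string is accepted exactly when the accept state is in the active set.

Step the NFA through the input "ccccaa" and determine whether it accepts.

Answer: REJECT

Steps:
S₀ = ε-closure({0}) = {0}
'c' @ 1: {1,2}
'c' @ 2: {3,4,6,8}
'c' @ 3: {5,7,9}  [accepting]
'c' @ 4: {}  — no active states
rest 'aa' ignored (set empty)
end set {} — state 5 not in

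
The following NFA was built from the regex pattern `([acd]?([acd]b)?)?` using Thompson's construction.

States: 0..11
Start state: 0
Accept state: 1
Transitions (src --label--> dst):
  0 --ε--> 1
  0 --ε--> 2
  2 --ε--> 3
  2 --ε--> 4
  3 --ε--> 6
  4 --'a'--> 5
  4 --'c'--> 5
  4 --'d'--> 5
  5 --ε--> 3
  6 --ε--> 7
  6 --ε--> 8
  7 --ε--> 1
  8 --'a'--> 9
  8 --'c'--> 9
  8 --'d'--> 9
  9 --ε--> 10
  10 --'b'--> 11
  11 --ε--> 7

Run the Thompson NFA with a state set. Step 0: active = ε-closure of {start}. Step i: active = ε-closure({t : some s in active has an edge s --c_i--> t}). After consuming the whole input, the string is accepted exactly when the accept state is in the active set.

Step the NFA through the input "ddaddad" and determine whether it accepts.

Answer: REJECT

Derivation:
start: ε-closure({0}) = {0,1,2,3,4,6,7,8}
'd' @ 1: {1,3,5,6,7,8,9,10}  [accepting]
'd' @ 2: {9,10}
'a' @ 3: {}  — no active states
rest 'ddad' ignored (set empty)
after full input: {}  (accept=1 not in)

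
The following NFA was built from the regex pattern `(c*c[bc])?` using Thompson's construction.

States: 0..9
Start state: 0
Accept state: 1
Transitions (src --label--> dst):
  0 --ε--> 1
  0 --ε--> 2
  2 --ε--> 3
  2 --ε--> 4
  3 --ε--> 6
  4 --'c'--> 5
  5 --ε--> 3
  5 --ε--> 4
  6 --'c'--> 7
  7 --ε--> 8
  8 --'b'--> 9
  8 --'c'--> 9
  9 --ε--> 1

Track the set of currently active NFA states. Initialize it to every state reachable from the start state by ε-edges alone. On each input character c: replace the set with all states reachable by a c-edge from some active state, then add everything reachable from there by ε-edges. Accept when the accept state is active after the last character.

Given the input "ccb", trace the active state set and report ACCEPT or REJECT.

initial (ε-close {0}): {0,1,2,3,4,6}
'c' @ 1: {3,4,5,6,7,8}
'c' @ 2: {1,3,4,5,6,7,8,9}  ✓accept
'b' @ 3: {1,9}  ✓accept
final: {1,9}; accept 1 in set

Answer: ACCEPT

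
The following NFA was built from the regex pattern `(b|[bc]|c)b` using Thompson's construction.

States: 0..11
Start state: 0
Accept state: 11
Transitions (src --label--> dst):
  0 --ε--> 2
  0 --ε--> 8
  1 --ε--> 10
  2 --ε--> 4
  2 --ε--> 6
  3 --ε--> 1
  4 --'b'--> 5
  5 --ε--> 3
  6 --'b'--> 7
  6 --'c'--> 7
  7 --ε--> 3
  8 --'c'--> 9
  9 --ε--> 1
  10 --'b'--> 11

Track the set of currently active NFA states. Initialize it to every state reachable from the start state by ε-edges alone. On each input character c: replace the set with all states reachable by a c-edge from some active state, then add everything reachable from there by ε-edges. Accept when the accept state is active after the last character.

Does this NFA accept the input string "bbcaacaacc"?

Answer: REJECT

Trace:
initial (ε-close {0}): {0,2,4,6,8}
'b' @ 1: {1,3,5,7,10}
'b' @ 2: {11}  (accept∈set)
'c' @ 3: {}  — state set empty
rest 'aacaacc' ignored (set empty)
final: {}; accept 11 not in set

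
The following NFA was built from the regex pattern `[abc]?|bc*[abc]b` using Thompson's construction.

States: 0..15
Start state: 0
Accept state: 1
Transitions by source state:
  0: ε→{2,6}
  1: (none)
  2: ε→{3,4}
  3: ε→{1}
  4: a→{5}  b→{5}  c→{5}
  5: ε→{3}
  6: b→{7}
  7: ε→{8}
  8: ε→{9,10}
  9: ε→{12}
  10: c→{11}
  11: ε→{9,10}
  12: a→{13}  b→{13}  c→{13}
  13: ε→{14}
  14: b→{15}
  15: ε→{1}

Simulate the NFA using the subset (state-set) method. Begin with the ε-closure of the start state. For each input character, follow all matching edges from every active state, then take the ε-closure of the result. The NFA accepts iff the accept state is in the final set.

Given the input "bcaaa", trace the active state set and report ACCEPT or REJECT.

initial (ε-close {0}): {0,1,2,3,4,6}
'b' @ 1: {1,3,5,7,8,9,10,12}  (accept∈set)
'c' @ 2: {9,10,11,12,13,14}
'a' @ 3: {13,14}
'a' @ 4: {}  — state set empty
rest 'a' ignored (set empty)
final: {}; accept 1 not in set

Answer: REJECT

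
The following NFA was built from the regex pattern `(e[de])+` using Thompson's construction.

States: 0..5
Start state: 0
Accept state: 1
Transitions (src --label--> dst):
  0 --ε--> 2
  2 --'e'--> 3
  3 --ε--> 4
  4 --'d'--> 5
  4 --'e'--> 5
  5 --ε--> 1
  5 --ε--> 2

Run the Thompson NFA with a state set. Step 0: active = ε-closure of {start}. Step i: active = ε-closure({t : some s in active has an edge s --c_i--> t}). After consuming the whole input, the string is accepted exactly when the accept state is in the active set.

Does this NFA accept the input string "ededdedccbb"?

S₀ = ε-closure({0}) = {0,2}
'e' @ 1: {3,4}
'd' @ 2: {1,2,5}  (accept∈set)
'e' @ 3: {3,4}
'd' @ 4: {1,2,5}  (accept∈set)
'd' @ 5: {}  — dead — no transitions
rest 'edccbb' ignored (set empty)
end set {} — state 1 not in

Answer: REJECT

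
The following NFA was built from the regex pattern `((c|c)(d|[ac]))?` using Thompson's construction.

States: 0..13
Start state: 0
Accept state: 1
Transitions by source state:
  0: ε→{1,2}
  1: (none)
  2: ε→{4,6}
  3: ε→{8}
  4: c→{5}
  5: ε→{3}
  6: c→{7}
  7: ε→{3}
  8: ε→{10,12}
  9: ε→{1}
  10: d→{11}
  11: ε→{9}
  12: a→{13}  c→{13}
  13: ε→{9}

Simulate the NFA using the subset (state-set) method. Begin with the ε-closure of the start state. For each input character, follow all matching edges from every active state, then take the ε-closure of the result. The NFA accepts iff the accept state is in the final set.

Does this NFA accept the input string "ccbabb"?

S₀ = ε-closure({0}) = {0,1,2,4,6}
'c' @ 1: {3,5,7,8,10,12}
'c' @ 2: {1,9,13}  ✓accept
'b' @ 3: {}  — dead — no transitions
rest 'abb' ignored (set empty)
end set {} — state 1 not in

Answer: REJECT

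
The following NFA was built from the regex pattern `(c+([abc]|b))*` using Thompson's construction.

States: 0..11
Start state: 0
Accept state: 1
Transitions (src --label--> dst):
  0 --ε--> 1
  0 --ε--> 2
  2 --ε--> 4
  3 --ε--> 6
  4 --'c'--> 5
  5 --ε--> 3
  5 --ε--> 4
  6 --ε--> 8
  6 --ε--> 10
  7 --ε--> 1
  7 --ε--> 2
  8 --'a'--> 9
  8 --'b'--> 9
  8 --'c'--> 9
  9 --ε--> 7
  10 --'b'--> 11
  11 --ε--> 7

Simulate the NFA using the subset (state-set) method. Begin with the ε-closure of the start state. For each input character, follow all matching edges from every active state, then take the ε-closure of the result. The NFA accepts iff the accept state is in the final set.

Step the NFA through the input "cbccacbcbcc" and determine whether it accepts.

Answer: ACCEPT

Steps:
start: ε-closure({0}) = {0,1,2,4}
'c' @ 1: {3,4,5,6,8,10}
'b' @ 2: {1,2,4,7,9,11}  (accept∈set)
'c' @ 3: {3,4,5,6,8,10}
'c' @ 4: {1,2,3,4,5,6,7,8,9,10}  (accept∈set)
'a' @ 5: {1,2,4,7,9}  (accept∈set)
'c' @ 6: {3,4,5,6,8,10}
'b' @ 7: {1,2,4,7,9,11}  (accept∈set)
'c' @ 8: {3,4,5,6,8,10}
'b' @ 9: {1,2,4,7,9,11}  (accept∈set)
'c' @ 10: {3,4,5,6,8,10}
'c' @ 11: {1,2,3,4,5,6,7,8,9,10}  (accept∈set)
after full input: {1,2,3,4,5,6,7,8,9,10}  (accept=1 in)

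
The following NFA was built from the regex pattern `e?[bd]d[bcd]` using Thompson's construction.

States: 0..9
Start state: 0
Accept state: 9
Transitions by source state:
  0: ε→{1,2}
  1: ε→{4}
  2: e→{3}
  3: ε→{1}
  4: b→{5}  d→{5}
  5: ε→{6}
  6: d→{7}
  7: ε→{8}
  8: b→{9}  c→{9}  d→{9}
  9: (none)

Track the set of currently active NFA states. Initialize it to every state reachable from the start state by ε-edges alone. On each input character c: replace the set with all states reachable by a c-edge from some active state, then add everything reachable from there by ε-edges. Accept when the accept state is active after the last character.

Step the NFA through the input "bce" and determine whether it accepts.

Answer: REJECT

Derivation:
start: ε-closure({0}) = {0,1,2,4}
'b' @ 1: {5,6}
'c' @ 2: {}  — no active states
rest 'e' ignored (set empty)
end set {} — state 9 not in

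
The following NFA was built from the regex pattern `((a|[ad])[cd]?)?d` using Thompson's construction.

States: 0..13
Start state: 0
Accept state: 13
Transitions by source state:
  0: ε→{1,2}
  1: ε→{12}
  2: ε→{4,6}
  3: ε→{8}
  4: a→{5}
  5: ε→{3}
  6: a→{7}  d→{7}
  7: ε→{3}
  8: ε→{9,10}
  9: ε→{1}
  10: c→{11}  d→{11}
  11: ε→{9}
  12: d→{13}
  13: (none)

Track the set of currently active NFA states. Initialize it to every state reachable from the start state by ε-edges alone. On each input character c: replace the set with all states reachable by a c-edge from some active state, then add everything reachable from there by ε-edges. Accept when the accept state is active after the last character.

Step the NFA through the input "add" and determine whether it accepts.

Answer: ACCEPT

Derivation:
S₀ = ε-closure({0}) = {0,1,2,4,6,12}
'a' @ 1: {1,3,5,7,8,9,10,12}
'd' @ 2: {1,9,11,12,13}  [accepting]
'd' @ 3: {13}  [accepting]
after full input: {13}  (accept=13 in)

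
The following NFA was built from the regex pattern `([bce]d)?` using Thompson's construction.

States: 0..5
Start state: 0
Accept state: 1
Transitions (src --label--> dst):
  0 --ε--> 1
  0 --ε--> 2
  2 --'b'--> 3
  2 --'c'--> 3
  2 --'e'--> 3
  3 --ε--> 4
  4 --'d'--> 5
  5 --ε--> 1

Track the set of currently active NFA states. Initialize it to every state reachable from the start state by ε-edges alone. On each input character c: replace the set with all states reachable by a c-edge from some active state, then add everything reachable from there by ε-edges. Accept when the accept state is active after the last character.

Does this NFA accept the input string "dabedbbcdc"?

Answer: REJECT

Steps:
start: ε-closure({0}) = {0,1,2}
'd' @ 1: {}  — no active states
rest 'abedbbcdc' ignored (set empty)
after full input: {}  (accept=1 not in)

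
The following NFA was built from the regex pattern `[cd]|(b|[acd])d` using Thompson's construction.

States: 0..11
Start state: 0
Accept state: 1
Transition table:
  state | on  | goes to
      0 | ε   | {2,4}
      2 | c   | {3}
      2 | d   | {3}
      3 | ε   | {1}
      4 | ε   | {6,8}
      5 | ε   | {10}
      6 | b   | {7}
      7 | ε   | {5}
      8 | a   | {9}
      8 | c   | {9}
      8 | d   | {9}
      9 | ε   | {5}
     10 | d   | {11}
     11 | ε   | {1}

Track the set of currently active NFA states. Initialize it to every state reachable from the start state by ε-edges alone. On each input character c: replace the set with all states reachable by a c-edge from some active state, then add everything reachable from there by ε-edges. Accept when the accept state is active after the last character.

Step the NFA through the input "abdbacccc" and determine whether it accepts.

start: ε-closure({0}) = {0,2,4,6,8}
'a' @ 1: {5,9,10}
'b' @ 2: {}  — no active states
rest 'dbacccc' ignored (set empty)
end set {} — state 1 not in

Answer: REJECT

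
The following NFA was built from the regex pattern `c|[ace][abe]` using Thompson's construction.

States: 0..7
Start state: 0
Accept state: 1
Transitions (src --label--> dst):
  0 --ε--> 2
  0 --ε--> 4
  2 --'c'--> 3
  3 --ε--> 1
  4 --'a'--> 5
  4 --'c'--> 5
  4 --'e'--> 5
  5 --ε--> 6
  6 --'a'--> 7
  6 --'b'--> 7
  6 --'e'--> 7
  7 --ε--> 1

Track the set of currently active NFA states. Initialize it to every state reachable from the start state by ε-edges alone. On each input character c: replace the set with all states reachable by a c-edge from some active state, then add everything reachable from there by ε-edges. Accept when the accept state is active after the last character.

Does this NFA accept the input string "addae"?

initial (ε-close {0}): {0,2,4}
'a' @ 1: {5,6}
'd' @ 2: {}  — dead — no transitions
rest 'dae' ignored (set empty)
final: {}; accept 1 not in set

Answer: REJECT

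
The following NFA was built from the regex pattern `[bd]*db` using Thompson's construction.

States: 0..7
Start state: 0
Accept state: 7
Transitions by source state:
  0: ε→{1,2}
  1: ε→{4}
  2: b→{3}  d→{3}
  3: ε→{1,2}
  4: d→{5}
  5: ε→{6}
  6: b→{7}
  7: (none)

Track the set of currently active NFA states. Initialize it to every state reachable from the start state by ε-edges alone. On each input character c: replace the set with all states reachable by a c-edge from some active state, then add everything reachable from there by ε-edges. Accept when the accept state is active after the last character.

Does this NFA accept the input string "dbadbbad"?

start: ε-closure({0}) = {0,1,2,4}
'd' @ 1: {1,2,3,4,5,6}
'b' @ 2: {1,2,3,4,7}  (accept∈set)
'a' @ 3: {}  — no active states
rest 'dbbad' ignored (set empty)
final: {}; accept 7 not in set

Answer: REJECT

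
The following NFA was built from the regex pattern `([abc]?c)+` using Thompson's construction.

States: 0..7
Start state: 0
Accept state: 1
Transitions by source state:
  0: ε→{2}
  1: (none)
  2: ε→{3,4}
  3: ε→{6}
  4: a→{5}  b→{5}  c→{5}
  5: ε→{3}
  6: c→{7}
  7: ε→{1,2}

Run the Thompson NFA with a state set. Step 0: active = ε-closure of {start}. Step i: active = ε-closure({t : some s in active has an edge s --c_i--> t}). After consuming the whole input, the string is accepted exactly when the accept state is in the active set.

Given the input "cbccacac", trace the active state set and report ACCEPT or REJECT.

Answer: ACCEPT

Steps:
start: ε-closure({0}) = {0,2,3,4,6}
'c' @ 1: {1,2,3,4,5,6,7}  [accepting]
'b' @ 2: {3,5,6}
'c' @ 3: {1,2,3,4,6,7}  [accepting]
'c' @ 4: {1,2,3,4,5,6,7}  [accepting]
'a' @ 5: {3,5,6}
'c' @ 6: {1,2,3,4,6,7}  [accepting]
'a' @ 7: {3,5,6}
'c' @ 8: {1,2,3,4,6,7}  [accepting]
after full input: {1,2,3,4,6,7}  (accept=1 in)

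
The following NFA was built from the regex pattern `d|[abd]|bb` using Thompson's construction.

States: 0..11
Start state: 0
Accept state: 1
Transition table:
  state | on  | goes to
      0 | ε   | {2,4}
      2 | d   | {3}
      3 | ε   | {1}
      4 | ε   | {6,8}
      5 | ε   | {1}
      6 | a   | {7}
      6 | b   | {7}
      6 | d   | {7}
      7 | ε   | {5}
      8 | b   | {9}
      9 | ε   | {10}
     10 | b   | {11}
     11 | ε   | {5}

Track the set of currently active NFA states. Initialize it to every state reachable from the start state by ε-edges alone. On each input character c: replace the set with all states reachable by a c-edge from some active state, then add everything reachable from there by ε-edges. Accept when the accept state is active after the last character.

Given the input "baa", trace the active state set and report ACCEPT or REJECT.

start: ε-closure({0}) = {0,2,4,6,8}
'b' @ 1: {1,5,7,9,10}  ✓accept
'a' @ 2: {}  — no active states
rest 'a' ignored (set empty)
final: {}; accept 1 not in set

Answer: REJECT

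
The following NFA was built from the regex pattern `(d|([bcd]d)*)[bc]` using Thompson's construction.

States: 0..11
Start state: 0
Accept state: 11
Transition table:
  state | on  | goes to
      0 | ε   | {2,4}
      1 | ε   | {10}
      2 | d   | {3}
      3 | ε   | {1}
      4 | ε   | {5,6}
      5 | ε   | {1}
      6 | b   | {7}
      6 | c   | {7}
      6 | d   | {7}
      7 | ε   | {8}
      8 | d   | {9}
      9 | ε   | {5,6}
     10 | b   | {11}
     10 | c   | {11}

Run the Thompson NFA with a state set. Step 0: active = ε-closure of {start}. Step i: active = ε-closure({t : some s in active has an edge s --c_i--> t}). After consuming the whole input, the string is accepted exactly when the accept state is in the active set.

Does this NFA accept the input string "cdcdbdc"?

start: ε-closure({0}) = {0,1,2,4,5,6,10}
'c' @ 1: {7,8,11}  (accept∈set)
'd' @ 2: {1,5,6,9,10}
'c' @ 3: {7,8,11}  (accept∈set)
'd' @ 4: {1,5,6,9,10}
'b' @ 5: {7,8,11}  (accept∈set)
'd' @ 6: {1,5,6,9,10}
'c' @ 7: {7,8,11}  (accept∈set)
final: {7,8,11}; accept 11 in set

Answer: ACCEPT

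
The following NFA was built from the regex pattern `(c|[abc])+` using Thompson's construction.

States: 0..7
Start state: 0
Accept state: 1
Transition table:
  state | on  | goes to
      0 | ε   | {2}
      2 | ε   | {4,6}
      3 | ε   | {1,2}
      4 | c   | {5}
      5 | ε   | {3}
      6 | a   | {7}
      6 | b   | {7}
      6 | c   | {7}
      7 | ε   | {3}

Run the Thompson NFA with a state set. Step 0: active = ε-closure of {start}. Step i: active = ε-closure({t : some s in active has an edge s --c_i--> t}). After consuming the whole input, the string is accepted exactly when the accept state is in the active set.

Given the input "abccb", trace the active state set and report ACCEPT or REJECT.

start: ε-closure({0}) = {0,2,4,6}
'a' @ 1: {1,2,3,4,6,7}  ✓accept
'b' @ 2: {1,2,3,4,6,7}  ✓accept
'c' @ 3: {1,2,3,4,5,6,7}  ✓accept
'c' @ 4: {1,2,3,4,5,6,7}  ✓accept
'b' @ 5: {1,2,3,4,6,7}  ✓accept
final: {1,2,3,4,6,7}; accept 1 in set

Answer: ACCEPT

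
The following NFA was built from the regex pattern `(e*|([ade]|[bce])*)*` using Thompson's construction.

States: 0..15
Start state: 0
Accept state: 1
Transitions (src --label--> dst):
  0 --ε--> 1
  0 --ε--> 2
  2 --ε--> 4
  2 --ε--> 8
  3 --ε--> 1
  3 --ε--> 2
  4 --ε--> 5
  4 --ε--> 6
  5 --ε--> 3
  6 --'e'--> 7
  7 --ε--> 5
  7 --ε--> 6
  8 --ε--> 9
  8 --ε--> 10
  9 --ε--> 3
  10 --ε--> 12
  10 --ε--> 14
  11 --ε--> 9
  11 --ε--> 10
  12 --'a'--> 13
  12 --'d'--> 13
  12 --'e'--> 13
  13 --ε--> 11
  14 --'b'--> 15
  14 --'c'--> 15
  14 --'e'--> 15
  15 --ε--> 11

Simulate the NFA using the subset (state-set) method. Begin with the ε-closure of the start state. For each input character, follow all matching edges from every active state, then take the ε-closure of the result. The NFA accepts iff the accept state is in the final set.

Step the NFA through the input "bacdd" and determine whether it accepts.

start: ε-closure({0}) = {0,1,2,3,4,5,6,8,9,10,12,14}
'b' @ 1: {1,2,3,4,5,6,8,9,10,11,12,14,15}  ✓accept
'a' @ 2: {1,2,3,4,5,6,8,9,10,11,12,13,14}  ✓accept
'c' @ 3: {1,2,3,4,5,6,8,9,10,11,12,14,15}  ✓accept
'd' @ 4: {1,2,3,4,5,6,8,9,10,11,12,13,14}  ✓accept
'd' @ 5: {1,2,3,4,5,6,8,9,10,11,12,13,14}  ✓accept
end set {1,2,3,4,5,6,8,9,10,11,12,13,14} — state 1 in

Answer: ACCEPT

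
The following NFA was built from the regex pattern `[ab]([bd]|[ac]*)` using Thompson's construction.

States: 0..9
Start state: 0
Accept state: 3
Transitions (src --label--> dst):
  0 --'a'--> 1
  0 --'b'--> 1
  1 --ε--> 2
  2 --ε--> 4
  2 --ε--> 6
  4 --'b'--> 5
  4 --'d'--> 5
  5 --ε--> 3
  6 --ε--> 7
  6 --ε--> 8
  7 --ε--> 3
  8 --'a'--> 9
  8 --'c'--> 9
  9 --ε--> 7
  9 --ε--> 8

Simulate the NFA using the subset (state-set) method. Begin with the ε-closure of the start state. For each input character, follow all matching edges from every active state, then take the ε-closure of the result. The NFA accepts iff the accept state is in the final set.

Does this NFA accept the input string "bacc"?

Answer: ACCEPT

Steps:
initial (ε-close {0}): {0}
'b' @ 1: {1,2,3,4,6,7,8}  ✓accept
'a' @ 2: {3,7,8,9}  ✓accept
'c' @ 3: {3,7,8,9}  ✓accept
'c' @ 4: {3,7,8,9}  ✓accept
end set {3,7,8,9} — state 3 in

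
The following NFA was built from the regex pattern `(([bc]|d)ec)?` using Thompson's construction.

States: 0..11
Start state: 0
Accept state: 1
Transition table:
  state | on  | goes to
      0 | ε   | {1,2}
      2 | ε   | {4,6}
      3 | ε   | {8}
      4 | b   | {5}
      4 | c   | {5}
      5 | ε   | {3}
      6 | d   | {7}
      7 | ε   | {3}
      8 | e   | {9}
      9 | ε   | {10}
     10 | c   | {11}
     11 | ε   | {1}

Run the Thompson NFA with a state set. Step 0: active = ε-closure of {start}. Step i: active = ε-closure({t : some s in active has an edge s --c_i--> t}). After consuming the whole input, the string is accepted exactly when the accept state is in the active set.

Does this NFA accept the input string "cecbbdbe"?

S₀ = ε-closure({0}) = {0,1,2,4,6}
'c' @ 1: {3,5,8}
'e' @ 2: {9,10}
'c' @ 3: {1,11}  ✓accept
'b' @ 4: {}  — state set empty
rest 'bdbe' ignored (set empty)
end set {} — state 1 not in

Answer: REJECT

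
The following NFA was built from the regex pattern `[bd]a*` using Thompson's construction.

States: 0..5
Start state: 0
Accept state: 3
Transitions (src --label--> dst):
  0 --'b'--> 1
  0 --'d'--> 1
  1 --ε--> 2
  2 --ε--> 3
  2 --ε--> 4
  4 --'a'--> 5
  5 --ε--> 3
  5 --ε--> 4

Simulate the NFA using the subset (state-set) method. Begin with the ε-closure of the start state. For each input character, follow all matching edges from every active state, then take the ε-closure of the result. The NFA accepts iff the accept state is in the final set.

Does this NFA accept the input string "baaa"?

initial (ε-close {0}): {0}
'b' @ 1: {1,2,3,4}  (accept∈set)
'a' @ 2: {3,4,5}  (accept∈set)
'a' @ 3: {3,4,5}  (accept∈set)
'a' @ 4: {3,4,5}  (accept∈set)
end set {3,4,5} — state 3 in

Answer: ACCEPT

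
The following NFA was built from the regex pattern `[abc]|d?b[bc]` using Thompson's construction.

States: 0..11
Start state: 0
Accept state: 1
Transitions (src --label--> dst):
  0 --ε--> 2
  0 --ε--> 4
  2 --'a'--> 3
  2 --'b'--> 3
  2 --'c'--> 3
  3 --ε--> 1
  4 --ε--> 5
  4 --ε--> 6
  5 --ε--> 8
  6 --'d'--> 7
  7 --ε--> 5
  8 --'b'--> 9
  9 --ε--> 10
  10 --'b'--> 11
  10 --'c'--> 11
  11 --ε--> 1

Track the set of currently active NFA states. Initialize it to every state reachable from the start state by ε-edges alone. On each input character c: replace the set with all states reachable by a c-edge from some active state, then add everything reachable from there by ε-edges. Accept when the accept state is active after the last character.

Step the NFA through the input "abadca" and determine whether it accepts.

start: ε-closure({0}) = {0,2,4,5,6,8}
'a' @ 1: {1,3}  [accepting]
'b' @ 2: {}  — dead — no transitions
rest 'adca' ignored (set empty)
after full input: {}  (accept=1 not in)

Answer: REJECT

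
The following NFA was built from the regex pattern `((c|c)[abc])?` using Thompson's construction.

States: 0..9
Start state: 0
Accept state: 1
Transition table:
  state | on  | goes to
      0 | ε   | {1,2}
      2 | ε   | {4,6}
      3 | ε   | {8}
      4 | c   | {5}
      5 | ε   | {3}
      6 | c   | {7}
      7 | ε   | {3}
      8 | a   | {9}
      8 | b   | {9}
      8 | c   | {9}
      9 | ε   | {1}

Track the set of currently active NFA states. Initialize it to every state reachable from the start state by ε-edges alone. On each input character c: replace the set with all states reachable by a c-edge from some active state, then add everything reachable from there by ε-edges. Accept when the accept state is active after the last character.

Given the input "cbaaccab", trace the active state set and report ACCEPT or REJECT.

initial (ε-close {0}): {0,1,2,4,6}
'c' @ 1: {3,5,7,8}
'b' @ 2: {1,9}  (accept∈set)
'a' @ 3: {}  — no active states
rest 'accab' ignored (set empty)
final: {}; accept 1 not in set

Answer: REJECT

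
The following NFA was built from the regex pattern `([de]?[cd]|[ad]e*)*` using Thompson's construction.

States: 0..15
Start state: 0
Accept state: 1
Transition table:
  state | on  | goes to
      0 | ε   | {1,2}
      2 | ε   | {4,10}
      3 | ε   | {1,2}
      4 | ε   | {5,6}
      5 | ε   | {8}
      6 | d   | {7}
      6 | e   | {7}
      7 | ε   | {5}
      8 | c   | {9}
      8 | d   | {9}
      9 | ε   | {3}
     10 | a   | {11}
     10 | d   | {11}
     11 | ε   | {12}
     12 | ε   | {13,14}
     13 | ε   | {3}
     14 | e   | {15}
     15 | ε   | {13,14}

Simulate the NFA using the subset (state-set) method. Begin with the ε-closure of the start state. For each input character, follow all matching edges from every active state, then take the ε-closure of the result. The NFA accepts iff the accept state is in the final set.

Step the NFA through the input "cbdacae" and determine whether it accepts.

Answer: REJECT

Derivation:
S₀ = ε-closure({0}) = {0,1,2,4,5,6,8,10}
'c' @ 1: {1,2,3,4,5,6,8,9,10}  ✓accept
'b' @ 2: {}  — dead — no transitions
rest 'dacae' ignored (set empty)
final: {}; accept 1 not in set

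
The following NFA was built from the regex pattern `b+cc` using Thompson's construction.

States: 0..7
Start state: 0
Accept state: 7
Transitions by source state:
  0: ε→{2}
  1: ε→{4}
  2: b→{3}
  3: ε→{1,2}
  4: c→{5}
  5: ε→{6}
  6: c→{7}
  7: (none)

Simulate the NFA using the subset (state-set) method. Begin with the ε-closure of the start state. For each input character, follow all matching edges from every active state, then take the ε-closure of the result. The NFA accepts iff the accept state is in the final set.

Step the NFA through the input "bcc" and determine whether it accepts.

initial (ε-close {0}): {0,2}
'b' @ 1: {1,2,3,4}
'c' @ 2: {5,6}
'c' @ 3: {7}  ✓accept
end set {7} — state 7 in

Answer: ACCEPT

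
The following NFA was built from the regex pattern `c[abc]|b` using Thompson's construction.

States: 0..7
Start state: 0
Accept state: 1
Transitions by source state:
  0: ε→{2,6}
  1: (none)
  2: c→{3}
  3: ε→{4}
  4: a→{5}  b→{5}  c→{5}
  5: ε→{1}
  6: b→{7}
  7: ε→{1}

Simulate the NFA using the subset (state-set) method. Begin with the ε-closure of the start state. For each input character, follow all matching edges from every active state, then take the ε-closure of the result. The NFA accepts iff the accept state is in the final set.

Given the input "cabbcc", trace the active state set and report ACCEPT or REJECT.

S₀ = ε-closure({0}) = {0,2,6}
'c' @ 1: {3,4}
'a' @ 2: {1,5}  [accepting]
'b' @ 3: {}  — dead — no transitions
rest 'bcc' ignored (set empty)
after full input: {}  (accept=1 not in)

Answer: REJECT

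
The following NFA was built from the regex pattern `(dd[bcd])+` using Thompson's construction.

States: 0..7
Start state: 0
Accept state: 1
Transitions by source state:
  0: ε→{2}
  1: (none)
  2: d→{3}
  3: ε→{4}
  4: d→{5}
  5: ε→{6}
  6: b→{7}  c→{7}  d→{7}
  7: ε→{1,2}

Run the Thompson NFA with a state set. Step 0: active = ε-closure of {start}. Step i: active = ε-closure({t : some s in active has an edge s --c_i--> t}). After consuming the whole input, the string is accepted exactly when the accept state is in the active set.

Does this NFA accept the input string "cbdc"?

S₀ = ε-closure({0}) = {0,2}
'c' @ 1: {}  — no active states
rest 'bdc' ignored (set empty)
after full input: {}  (accept=1 not in)

Answer: REJECT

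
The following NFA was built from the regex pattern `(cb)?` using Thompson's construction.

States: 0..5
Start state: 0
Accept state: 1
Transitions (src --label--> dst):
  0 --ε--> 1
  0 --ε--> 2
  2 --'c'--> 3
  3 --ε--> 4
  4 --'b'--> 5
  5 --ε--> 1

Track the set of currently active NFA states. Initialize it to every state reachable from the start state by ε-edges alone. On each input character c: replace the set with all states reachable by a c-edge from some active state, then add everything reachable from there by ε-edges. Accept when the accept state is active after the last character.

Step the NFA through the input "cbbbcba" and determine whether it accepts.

Answer: REJECT

Steps:
initial (ε-close {0}): {0,1,2}
'c' @ 1: {3,4}
'b' @ 2: {1,5}  ✓accept
'b' @ 3: {}  — dead — no transitions
rest 'bcba' ignored (set empty)
after full input: {}  (accept=1 not in)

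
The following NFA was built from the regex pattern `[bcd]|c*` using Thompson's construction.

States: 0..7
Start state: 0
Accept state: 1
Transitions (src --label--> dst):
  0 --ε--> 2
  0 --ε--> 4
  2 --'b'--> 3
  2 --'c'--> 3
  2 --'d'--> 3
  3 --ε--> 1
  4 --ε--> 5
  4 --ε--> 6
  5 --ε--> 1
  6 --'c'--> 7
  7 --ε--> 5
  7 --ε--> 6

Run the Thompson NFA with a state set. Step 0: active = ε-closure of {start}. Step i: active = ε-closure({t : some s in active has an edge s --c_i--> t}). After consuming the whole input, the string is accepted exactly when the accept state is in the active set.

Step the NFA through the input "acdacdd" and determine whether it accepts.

Answer: REJECT

Steps:
start: ε-closure({0}) = {0,1,2,4,5,6}
'a' @ 1: {}  — dead — no transitions
rest 'cdacdd' ignored (set empty)
end set {} — state 1 not in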